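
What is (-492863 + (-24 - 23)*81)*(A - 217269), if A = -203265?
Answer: 208866621780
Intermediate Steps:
(-492863 + (-24 - 23)*81)*(A - 217269) = (-492863 + (-24 - 23)*81)*(-203265 - 217269) = (-492863 - 47*81)*(-420534) = (-492863 - 3807)*(-420534) = -496670*(-420534) = 208866621780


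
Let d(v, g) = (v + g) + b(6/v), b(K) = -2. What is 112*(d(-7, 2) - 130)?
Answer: -15344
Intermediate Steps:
d(v, g) = -2 + g + v (d(v, g) = (v + g) - 2 = (g + v) - 2 = -2 + g + v)
112*(d(-7, 2) - 130) = 112*((-2 + 2 - 7) - 130) = 112*(-7 - 130) = 112*(-137) = -15344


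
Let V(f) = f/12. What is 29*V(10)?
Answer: 145/6 ≈ 24.167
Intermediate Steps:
V(f) = f/12 (V(f) = f*(1/12) = f/12)
29*V(10) = 29*((1/12)*10) = 29*(5/6) = 145/6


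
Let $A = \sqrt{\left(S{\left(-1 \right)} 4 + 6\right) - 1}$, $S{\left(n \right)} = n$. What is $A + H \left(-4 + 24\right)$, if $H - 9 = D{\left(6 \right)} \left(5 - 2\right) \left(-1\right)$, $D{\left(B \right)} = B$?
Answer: $-179$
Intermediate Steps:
$A = 1$ ($A = \sqrt{\left(\left(-1\right) 4 + 6\right) - 1} = \sqrt{\left(-4 + 6\right) - 1} = \sqrt{2 - 1} = \sqrt{1} = 1$)
$H = -9$ ($H = 9 + 6 \left(5 - 2\right) \left(-1\right) = 9 + 6 \cdot 3 \left(-1\right) = 9 + 18 \left(-1\right) = 9 - 18 = -9$)
$A + H \left(-4 + 24\right) = 1 - 9 \left(-4 + 24\right) = 1 - 180 = -179$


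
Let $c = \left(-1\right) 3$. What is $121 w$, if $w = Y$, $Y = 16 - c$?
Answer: $2299$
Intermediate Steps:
$c = -3$
$Y = 19$ ($Y = 16 - -3 = 16 + 3 = 19$)
$w = 19$
$121 w = 121 \cdot 19 = 2299$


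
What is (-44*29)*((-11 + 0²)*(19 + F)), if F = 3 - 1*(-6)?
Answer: 393008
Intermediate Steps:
F = 9 (F = 3 + 6 = 9)
(-44*29)*((-11 + 0²)*(19 + F)) = (-44*29)*((-11 + 0²)*(19 + 9)) = -1276*(-11 + 0)*28 = -(-14036)*28 = -1276*(-308) = 393008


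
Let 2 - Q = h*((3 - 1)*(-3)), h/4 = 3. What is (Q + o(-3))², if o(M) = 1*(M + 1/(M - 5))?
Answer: 321489/64 ≈ 5023.3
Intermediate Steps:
h = 12 (h = 4*3 = 12)
Q = 74 (Q = 2 - 12*(3 - 1)*(-3) = 2 - 12*2*(-3) = 2 - 12*(-6) = 2 - 1*(-72) = 2 + 72 = 74)
o(M) = M + 1/(-5 + M) (o(M) = 1*(M + 1/(-5 + M)) = M + 1/(-5 + M))
(Q + o(-3))² = (74 + (1 + (-3)² - 5*(-3))/(-5 - 3))² = (74 + (1 + 9 + 15)/(-8))² = (74 - ⅛*25)² = (74 - 25/8)² = (567/8)² = 321489/64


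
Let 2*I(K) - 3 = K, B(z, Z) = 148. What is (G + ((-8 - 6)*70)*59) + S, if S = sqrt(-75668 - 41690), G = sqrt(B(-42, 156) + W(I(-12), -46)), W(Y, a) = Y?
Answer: -57820 + sqrt(574)/2 + I*sqrt(117358) ≈ -57808.0 + 342.58*I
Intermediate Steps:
I(K) = 3/2 + K/2
G = sqrt(574)/2 (G = sqrt(148 + (3/2 + (1/2)*(-12))) = sqrt(148 + (3/2 - 6)) = sqrt(148 - 9/2) = sqrt(287/2) = sqrt(574)/2 ≈ 11.979)
S = I*sqrt(117358) (S = sqrt(-117358) = I*sqrt(117358) ≈ 342.58*I)
(G + ((-8 - 6)*70)*59) + S = (sqrt(574)/2 + ((-8 - 6)*70)*59) + I*sqrt(117358) = (sqrt(574)/2 - 14*70*59) + I*sqrt(117358) = (sqrt(574)/2 - 980*59) + I*sqrt(117358) = (sqrt(574)/2 - 57820) + I*sqrt(117358) = (-57820 + sqrt(574)/2) + I*sqrt(117358) = -57820 + sqrt(574)/2 + I*sqrt(117358)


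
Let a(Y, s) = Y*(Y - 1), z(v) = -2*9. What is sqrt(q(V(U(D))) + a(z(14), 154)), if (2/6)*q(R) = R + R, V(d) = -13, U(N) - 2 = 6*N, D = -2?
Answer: 2*sqrt(66) ≈ 16.248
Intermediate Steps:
z(v) = -18
U(N) = 2 + 6*N
a(Y, s) = Y*(-1 + Y)
q(R) = 6*R (q(R) = 3*(R + R) = 3*(2*R) = 6*R)
sqrt(q(V(U(D))) + a(z(14), 154)) = sqrt(6*(-13) - 18*(-1 - 18)) = sqrt(-78 - 18*(-19)) = sqrt(-78 + 342) = sqrt(264) = 2*sqrt(66)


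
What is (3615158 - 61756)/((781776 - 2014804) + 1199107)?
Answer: -3553402/33921 ≈ -104.76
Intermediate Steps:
(3615158 - 61756)/((781776 - 2014804) + 1199107) = 3553402/(-1233028 + 1199107) = 3553402/(-33921) = 3553402*(-1/33921) = -3553402/33921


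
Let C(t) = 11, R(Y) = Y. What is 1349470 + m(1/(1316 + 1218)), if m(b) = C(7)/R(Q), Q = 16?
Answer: 21591531/16 ≈ 1.3495e+6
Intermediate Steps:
m(b) = 11/16
1349470 + m(1/(1316 + 1218)) = 1349470 + 11/16 = 21591531/16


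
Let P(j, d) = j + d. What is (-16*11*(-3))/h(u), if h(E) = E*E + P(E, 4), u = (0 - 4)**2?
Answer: 44/23 ≈ 1.9130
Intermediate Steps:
P(j, d) = d + j
u = 16 (u = (-4)**2 = 16)
h(E) = 4 + E + E**2 (h(E) = E*E + (4 + E) = E**2 + (4 + E) = 4 + E + E**2)
(-16*11*(-3))/h(u) = (-16*11*(-3))/(4 + 16 + 16**2) = (-176*(-3))/(4 + 16 + 256) = 528/276 = 528*(1/276) = 44/23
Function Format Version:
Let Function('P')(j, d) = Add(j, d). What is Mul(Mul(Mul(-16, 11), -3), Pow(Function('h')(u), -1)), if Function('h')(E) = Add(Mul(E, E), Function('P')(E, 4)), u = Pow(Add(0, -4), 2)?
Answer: Rational(44, 23) ≈ 1.9130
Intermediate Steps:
Function('P')(j, d) = Add(d, j)
u = 16 (u = Pow(-4, 2) = 16)
Function('h')(E) = Add(4, E, Pow(E, 2)) (Function('h')(E) = Add(Mul(E, E), Add(4, E)) = Add(Pow(E, 2), Add(4, E)) = Add(4, E, Pow(E, 2)))
Mul(Mul(Mul(-16, 11), -3), Pow(Function('h')(u), -1)) = Mul(Mul(Mul(-16, 11), -3), Pow(Add(4, 16, Pow(16, 2)), -1)) = Mul(Mul(-176, -3), Pow(Add(4, 16, 256), -1)) = Mul(528, Pow(276, -1)) = Mul(528, Rational(1, 276)) = Rational(44, 23)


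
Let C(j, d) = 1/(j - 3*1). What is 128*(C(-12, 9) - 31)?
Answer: -59648/15 ≈ -3976.5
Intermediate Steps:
C(j, d) = 1/(-3 + j) (C(j, d) = 1/(j - 3) = 1/(-3 + j))
128*(C(-12, 9) - 31) = 128*(1/(-3 - 12) - 31) = 128*(1/(-15) - 31) = 128*(-1/15 - 31) = 128*(-466/15) = -59648/15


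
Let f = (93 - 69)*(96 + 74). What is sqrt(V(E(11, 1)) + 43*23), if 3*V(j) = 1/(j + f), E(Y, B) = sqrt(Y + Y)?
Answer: sqrt(36316083 + 8901*sqrt(22))/(3*sqrt(4080 + sqrt(22))) ≈ 31.448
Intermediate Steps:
f = 4080 (f = 24*170 = 4080)
E(Y, B) = sqrt(2)*sqrt(Y) (E(Y, B) = sqrt(2*Y) = sqrt(2)*sqrt(Y))
V(j) = 1/(3*(4080 + j)) (V(j) = 1/(3*(j + 4080)) = 1/(3*(4080 + j)))
sqrt(V(E(11, 1)) + 43*23) = sqrt(1/(3*(4080 + sqrt(2)*sqrt(11))) + 43*23) = sqrt(1/(3*(4080 + sqrt(22))) + 989) = sqrt(989 + 1/(3*(4080 + sqrt(22))))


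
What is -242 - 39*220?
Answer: -8822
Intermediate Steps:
-242 - 39*220 = -242 - 8580 = -8822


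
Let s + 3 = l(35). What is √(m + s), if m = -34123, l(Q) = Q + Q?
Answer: 6*I*√946 ≈ 184.54*I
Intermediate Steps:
l(Q) = 2*Q
s = 67 (s = -3 + 2*35 = -3 + 70 = 67)
√(m + s) = √(-34123 + 67) = √(-34056) = 6*I*√946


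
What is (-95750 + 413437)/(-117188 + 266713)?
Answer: 317687/149525 ≈ 2.1246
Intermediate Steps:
(-95750 + 413437)/(-117188 + 266713) = 317687/149525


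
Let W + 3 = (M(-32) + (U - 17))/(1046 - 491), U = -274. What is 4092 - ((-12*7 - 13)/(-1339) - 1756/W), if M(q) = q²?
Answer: 950387548/311987 ≈ 3046.2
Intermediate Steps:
W = -932/555 (W = -3 + ((-32)² + (-274 - 17))/(1046 - 491) = -3 + (1024 - 291)/555 = -3 + 733*(1/555) = -3 + 733/555 = -932/555 ≈ -1.6793)
4092 - ((-12*7 - 13)/(-1339) - 1756/W) = 4092 - ((-12*7 - 13)/(-1339) - 1756/(-932/555)) = 4092 - ((-84 - 13)*(-1/1339) - 1756*(-555/932)) = 4092 - (-97*(-1/1339) + 243645/233) = 4092 - (97/1339 + 243645/233) = 4092 - 1*326263256/311987 = 4092 - 326263256/311987 = 950387548/311987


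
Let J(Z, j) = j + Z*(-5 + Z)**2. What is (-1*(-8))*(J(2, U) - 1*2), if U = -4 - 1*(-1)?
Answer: 104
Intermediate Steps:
U = -3 (U = -4 + 1 = -3)
(-1*(-8))*(J(2, U) - 1*2) = (-1*(-8))*((-3 + 2*(-5 + 2)**2) - 1*2) = 8*((-3 + 2*(-3)**2) - 2) = 8*((-3 + 2*9) - 2) = 8*((-3 + 18) - 2) = 8*(15 - 2) = 8*13 = 104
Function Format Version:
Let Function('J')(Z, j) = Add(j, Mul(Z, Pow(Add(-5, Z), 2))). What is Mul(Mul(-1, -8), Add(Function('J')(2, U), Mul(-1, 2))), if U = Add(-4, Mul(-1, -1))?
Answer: 104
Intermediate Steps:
U = -3 (U = Add(-4, 1) = -3)
Mul(Mul(-1, -8), Add(Function('J')(2, U), Mul(-1, 2))) = Mul(Mul(-1, -8), Add(Add(-3, Mul(2, Pow(Add(-5, 2), 2))), Mul(-1, 2))) = Mul(8, Add(Add(-3, Mul(2, Pow(-3, 2))), -2)) = Mul(8, Add(Add(-3, Mul(2, 9)), -2)) = Mul(8, Add(Add(-3, 18), -2)) = Mul(8, Add(15, -2)) = Mul(8, 13) = 104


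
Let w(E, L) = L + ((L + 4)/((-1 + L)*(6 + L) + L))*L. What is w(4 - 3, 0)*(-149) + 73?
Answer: 73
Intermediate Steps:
w(E, L) = L + L*(4 + L)/(L + (-1 + L)*(6 + L)) (w(E, L) = L + ((4 + L)/(L + (-1 + L)*(6 + L)))*L = L + L*(4 + L)/(L + (-1 + L)*(6 + L)))
w(4 - 3, 0)*(-149) + 73 = (0*(-2 + 0² + 7*0)/(-6 + 0² + 6*0))*(-149) + 73 = (0*(-2 + 0 + 0)/(-6 + 0 + 0))*(-149) + 73 = (0*(-2)/(-6))*(-149) + 73 = (0*(-⅙)*(-2))*(-149) + 73 = 0*(-149) + 73 = 0 + 73 = 73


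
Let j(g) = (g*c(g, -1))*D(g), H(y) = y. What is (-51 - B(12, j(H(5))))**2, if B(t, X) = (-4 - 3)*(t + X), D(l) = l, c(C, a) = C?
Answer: 824464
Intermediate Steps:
j(g) = g**3 (j(g) = (g*g)*g = g**2*g = g**3)
B(t, X) = -7*X - 7*t (B(t, X) = -7*(X + t) = -7*X - 7*t)
(-51 - B(12, j(H(5))))**2 = (-51 - (-7*5**3 - 7*12))**2 = (-51 - (-7*125 - 84))**2 = (-51 - (-875 - 84))**2 = (-51 - 1*(-959))**2 = (-51 + 959)**2 = 908**2 = 824464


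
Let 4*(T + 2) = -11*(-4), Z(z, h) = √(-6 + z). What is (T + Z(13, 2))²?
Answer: (9 + √7)² ≈ 135.62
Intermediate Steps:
T = 9 (T = -2 + (-11*(-4))/4 = -2 + (¼)*44 = -2 + 11 = 9)
(T + Z(13, 2))² = (9 + √(-6 + 13))² = (9 + √7)²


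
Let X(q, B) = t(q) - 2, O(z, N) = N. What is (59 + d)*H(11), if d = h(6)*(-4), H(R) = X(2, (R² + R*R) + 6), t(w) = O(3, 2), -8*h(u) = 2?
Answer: 0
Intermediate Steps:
h(u) = -¼ (h(u) = -⅛*2 = -¼)
t(w) = 2
X(q, B) = 0 (X(q, B) = 2 - 2 = 0)
H(R) = 0
d = 1 (d = -¼*(-4) = 1)
(59 + d)*H(11) = (59 + 1)*0 = 60*0 = 0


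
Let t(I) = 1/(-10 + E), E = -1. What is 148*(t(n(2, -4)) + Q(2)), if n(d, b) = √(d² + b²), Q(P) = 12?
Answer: 19388/11 ≈ 1762.5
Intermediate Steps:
n(d, b) = √(b² + d²)
t(I) = -1/11 (t(I) = 1/(-10 - 1) = 1/(-11) = -1/11)
148*(t(n(2, -4)) + Q(2)) = 148*(-1/11 + 12) = 148*(131/11) = 19388/11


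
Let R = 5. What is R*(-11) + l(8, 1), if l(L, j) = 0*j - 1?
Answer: -56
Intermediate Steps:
l(L, j) = -1 (l(L, j) = 0 - 1 = -1)
R*(-11) + l(8, 1) = 5*(-11) - 1 = -55 - 1 = -56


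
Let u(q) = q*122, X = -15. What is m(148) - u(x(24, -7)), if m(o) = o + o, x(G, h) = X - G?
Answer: 5054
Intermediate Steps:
x(G, h) = -15 - G
u(q) = 122*q
m(o) = 2*o
m(148) - u(x(24, -7)) = 2*148 - 122*(-15 - 1*24) = 296 - 122*(-15 - 24) = 296 - 122*(-39) = 296 - 1*(-4758) = 296 + 4758 = 5054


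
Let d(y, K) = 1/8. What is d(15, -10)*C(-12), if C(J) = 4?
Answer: 1/2 ≈ 0.50000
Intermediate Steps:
d(y, K) = 1/8
d(15, -10)*C(-12) = (1/8)*4 = 1/2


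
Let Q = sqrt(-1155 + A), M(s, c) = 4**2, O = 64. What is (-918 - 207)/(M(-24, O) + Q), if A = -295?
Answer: -9000/853 + 5625*I*sqrt(58)/1706 ≈ -10.551 + 25.111*I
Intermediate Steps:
M(s, c) = 16
Q = 5*I*sqrt(58) (Q = sqrt(-1155 - 295) = sqrt(-1450) = 5*I*sqrt(58) ≈ 38.079*I)
(-918 - 207)/(M(-24, O) + Q) = (-918 - 207)/(16 + 5*I*sqrt(58)) = -1125/(16 + 5*I*sqrt(58))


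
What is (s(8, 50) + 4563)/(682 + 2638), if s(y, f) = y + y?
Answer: 4579/3320 ≈ 1.3792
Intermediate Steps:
s(y, f) = 2*y
(s(8, 50) + 4563)/(682 + 2638) = (2*8 + 4563)/(682 + 2638) = (16 + 4563)/3320 = 4579*(1/3320) = 4579/3320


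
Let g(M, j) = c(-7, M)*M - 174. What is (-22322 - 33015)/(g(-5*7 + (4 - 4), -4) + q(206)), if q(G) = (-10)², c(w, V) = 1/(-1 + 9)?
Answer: 442696/627 ≈ 706.05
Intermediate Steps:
c(w, V) = ⅛ (c(w, V) = 1/8 = ⅛)
q(G) = 100
g(M, j) = -174 + M/8 (g(M, j) = M/8 - 174 = -174 + M/8)
(-22322 - 33015)/(g(-5*7 + (4 - 4), -4) + q(206)) = (-22322 - 33015)/((-174 + (-5*7 + (4 - 4))/8) + 100) = -55337/((-174 + (-35 + 0)/8) + 100) = -55337/((-174 + (⅛)*(-35)) + 100) = -55337/((-174 - 35/8) + 100) = -55337/(-1427/8 + 100) = -55337/(-627/8) = -55337*(-8/627) = 442696/627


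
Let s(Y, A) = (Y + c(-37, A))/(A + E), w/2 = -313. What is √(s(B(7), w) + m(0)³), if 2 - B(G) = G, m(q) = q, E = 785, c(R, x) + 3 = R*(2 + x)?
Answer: 2*√917430/159 ≈ 12.048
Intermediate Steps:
c(R, x) = -3 + R*(2 + x)
w = -626 (w = 2*(-313) = -626)
B(G) = 2 - G
s(Y, A) = (-77 + Y - 37*A)/(785 + A) (s(Y, A) = (Y + (-3 + 2*(-37) - 37*A))/(A + 785) = (Y + (-3 - 74 - 37*A))/(785 + A) = (Y + (-77 - 37*A))/(785 + A) = (-77 + Y - 37*A)/(785 + A))
√(s(B(7), w) + m(0)³) = √((-77 + (2 - 1*7) - 37*(-626))/(785 - 626) + 0³) = √((-77 + (2 - 7) + 23162)/159 + 0) = √((-77 - 5 + 23162)/159 + 0) = √((1/159)*23080 + 0) = √(23080/159 + 0) = √(23080/159) = 2*√917430/159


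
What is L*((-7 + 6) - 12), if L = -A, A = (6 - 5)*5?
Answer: 65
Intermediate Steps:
A = 5 (A = 1*5 = 5)
L = -5 (L = -1*5 = -5)
L*((-7 + 6) - 12) = -5*((-7 + 6) - 12) = -5*(-1 - 12) = -5*(-13) = 65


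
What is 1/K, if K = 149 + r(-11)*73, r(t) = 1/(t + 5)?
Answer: 6/821 ≈ 0.0073082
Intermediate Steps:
r(t) = 1/(5 + t)
K = 821/6 (K = 149 + 73/(5 - 11) = 149 + 73/(-6) = 149 - ⅙*73 = 149 - 73/6 = 821/6 ≈ 136.83)
1/K = 1/(821/6) = 6/821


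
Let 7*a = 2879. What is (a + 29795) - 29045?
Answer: 8129/7 ≈ 1161.3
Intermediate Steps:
a = 2879/7 (a = (⅐)*2879 = 2879/7 ≈ 411.29)
(a + 29795) - 29045 = (2879/7 + 29795) - 29045 = 211444/7 - 29045 = 8129/7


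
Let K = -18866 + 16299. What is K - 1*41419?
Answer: -43986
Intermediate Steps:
K = -2567
K - 1*41419 = -2567 - 1*41419 = -2567 - 41419 = -43986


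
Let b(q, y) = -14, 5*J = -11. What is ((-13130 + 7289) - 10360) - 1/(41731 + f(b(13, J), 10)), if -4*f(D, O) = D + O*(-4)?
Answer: -1352605291/83489 ≈ -16201.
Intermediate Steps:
J = -11/5 (J = (⅕)*(-11) = -11/5 ≈ -2.2000)
f(D, O) = O - D/4 (f(D, O) = -(D + O*(-4))/4 = -(D - 4*O)/4 = O - D/4)
((-13130 + 7289) - 10360) - 1/(41731 + f(b(13, J), 10)) = ((-13130 + 7289) - 10360) - 1/(41731 + (10 - ¼*(-14))) = (-5841 - 10360) - 1/(41731 + (10 + 7/2)) = -16201 - 1/(41731 + 27/2) = -16201 - 1/83489/2 = -16201 - 1*2/83489 = -16201 - 2/83489 = -1352605291/83489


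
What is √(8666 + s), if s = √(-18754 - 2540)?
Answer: √(8666 + 39*I*√14) ≈ 93.095 + 0.7837*I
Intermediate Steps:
s = 39*I*√14 (s = √(-21294) = 39*I*√14 ≈ 145.92*I)
√(8666 + s) = √(8666 + 39*I*√14)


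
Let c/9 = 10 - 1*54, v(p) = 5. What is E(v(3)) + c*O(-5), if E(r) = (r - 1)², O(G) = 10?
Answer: -3944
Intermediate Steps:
E(r) = (-1 + r)²
c = -396 (c = 9*(10 - 1*54) = 9*(10 - 54) = 9*(-44) = -396)
E(v(3)) + c*O(-5) = (-1 + 5)² - 396*10 = 4² - 3960 = 16 - 3960 = -3944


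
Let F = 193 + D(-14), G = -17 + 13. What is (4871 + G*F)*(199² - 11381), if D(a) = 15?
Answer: 113980580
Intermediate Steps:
G = -4
F = 208 (F = 193 + 15 = 208)
(4871 + G*F)*(199² - 11381) = (4871 - 4*208)*(199² - 11381) = (4871 - 832)*(39601 - 11381) = 4039*28220 = 113980580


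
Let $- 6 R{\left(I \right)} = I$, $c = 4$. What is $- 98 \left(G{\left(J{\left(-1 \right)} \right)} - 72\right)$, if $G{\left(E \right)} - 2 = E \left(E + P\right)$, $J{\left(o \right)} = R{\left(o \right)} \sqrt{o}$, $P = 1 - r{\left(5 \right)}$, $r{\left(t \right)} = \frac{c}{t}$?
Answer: $\frac{123529}{18} - \frac{49 i}{15} \approx 6862.7 - 3.2667 i$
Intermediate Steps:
$R{\left(I \right)} = - \frac{I}{6}$
$r{\left(t \right)} = \frac{4}{t}$
$P = \frac{1}{5}$ ($P = 1 - \frac{4}{5} = \frac{1}{5} \approx 0.2$)
$J{\left(o \right)} = - \frac{o^{\frac{3}{2}}}{6}$ ($J{\left(o \right)} = - \frac{o}{6} \sqrt{o} = - \frac{o^{\frac{3}{2}}}{6}$)
$G{\left(E \right)} = 2 + E \left(\frac{1}{5} + E\right)$ ($G{\left(E \right)} = 2 + E \left(E + \frac{1}{5}\right) = 2 + E \left(\frac{1}{5} + E\right)$)
$- 98 \left(G{\left(J{\left(-1 \right)} \right)} - 72\right) = - 98 \left(\left(2 + \left(- \frac{\left(-1\right)^{\frac{3}{2}}}{6}\right)^{2} + \frac{\left(- \frac{1}{6}\right) \left(-1\right)^{\frac{3}{2}}}{5}\right) - 72\right) = - 98 \left(\left(2 + \left(- \frac{\left(-1\right) i}{6}\right)^{2} + \frac{\left(- \frac{1}{6}\right) \left(- i\right)}{5}\right) - 72\right) = - 98 \left(\left(2 + \left(\frac{i}{6}\right)^{2} + \frac{\frac{1}{6} i}{5}\right) - 72\right) = - 98 \left(\left(2 - \frac{1}{36} + \frac{i}{30}\right) - 72\right) = - 98 \left(\left(\frac{71}{36} + \frac{i}{30}\right) - 72\right) = - 98 \left(- \frac{2521}{36} + \frac{i}{30}\right) = \frac{123529}{18} - \frac{49 i}{15}$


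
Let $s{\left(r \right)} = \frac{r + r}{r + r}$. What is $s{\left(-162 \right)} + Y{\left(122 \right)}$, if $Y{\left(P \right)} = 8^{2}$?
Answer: $65$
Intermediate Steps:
$Y{\left(P \right)} = 64$
$s{\left(r \right)} = 1$ ($s{\left(r \right)} = \frac{2 r}{2 r} = 2 r \frac{1}{2 r} = 1$)
$s{\left(-162 \right)} + Y{\left(122 \right)} = 1 + 64 = 65$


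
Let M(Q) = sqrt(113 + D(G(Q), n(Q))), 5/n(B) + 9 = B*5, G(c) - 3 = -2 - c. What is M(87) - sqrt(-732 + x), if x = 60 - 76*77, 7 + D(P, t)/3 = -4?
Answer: 4*sqrt(5) - 2*I*sqrt(1631) ≈ 8.9443 - 80.771*I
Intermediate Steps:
G(c) = 1 - c (G(c) = 3 + (-2 - c) = 1 - c)
n(B) = 5/(-9 + 5*B) (n(B) = 5/(-9 + B*5) = 5/(-9 + 5*B))
D(P, t) = -33 (D(P, t) = -21 + 3*(-4) = -21 - 12 = -33)
x = -5792 (x = 60 - 5852 = -5792)
M(Q) = 4*sqrt(5) (M(Q) = sqrt(113 - 33) = sqrt(80) = 4*sqrt(5))
M(87) - sqrt(-732 + x) = 4*sqrt(5) - sqrt(-732 - 5792) = 4*sqrt(5) - sqrt(-6524) = 4*sqrt(5) - 2*I*sqrt(1631)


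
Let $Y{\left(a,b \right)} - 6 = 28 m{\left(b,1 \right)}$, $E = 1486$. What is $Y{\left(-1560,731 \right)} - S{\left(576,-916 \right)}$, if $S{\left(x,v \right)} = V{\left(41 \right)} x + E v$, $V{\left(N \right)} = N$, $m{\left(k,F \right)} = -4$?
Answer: $1337454$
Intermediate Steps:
$Y{\left(a,b \right)} = -106$ ($Y{\left(a,b \right)} = 6 + 28 \left(-4\right) = 6 - 112 = -106$)
$S{\left(x,v \right)} = 41 x + 1486 v$
$Y{\left(-1560,731 \right)} - S{\left(576,-916 \right)} = -106 - \left(41 \cdot 576 + 1486 \left(-916\right)\right) = -106 - \left(23616 - 1361176\right) = -106 - -1337560 = -106 + 1337560 = 1337454$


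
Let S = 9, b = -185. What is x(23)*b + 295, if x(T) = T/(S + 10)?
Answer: 1350/19 ≈ 71.053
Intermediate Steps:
x(T) = T/19 (x(T) = T/(9 + 10) = T/19)
x(23)*b + 295 = ((1/19)*23)*(-185) + 295 = (23/19)*(-185) + 295 = -4255/19 + 295 = 1350/19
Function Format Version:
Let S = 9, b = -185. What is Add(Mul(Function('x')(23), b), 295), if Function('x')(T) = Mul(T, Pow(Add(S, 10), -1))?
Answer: Rational(1350, 19) ≈ 71.053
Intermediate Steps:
Function('x')(T) = Mul(Rational(1, 19), T) (Function('x')(T) = Mul(T, Pow(Add(9, 10), -1)) = Mul(T, Pow(19, -1)) = Mul(T, Rational(1, 19)) = Mul(Rational(1, 19), T))
Add(Mul(Function('x')(23), b), 295) = Add(Mul(Mul(Rational(1, 19), 23), -185), 295) = Add(Mul(Rational(23, 19), -185), 295) = Add(Rational(-4255, 19), 295) = Rational(1350, 19)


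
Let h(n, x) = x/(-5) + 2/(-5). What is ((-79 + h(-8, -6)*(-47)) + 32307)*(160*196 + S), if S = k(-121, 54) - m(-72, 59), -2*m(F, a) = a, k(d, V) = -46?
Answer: 5044799012/5 ≈ 1.0090e+9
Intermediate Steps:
m(F, a) = -a/2
h(n, x) = -⅖ - x/5 (h(n, x) = x*(-⅕) + 2*(-⅕) = -x/5 - ⅖ = -⅖ - x/5)
S = -33/2 (S = -46 - (-1)*59/2 = -46 - 1*(-59/2) = -46 + 59/2 = -33/2 ≈ -16.500)
((-79 + h(-8, -6)*(-47)) + 32307)*(160*196 + S) = ((-79 + (-⅖ - ⅕*(-6))*(-47)) + 32307)*(160*196 - 33/2) = ((-79 + (-⅖ + 6/5)*(-47)) + 32307)*(31360 - 33/2) = ((-79 + (⅘)*(-47)) + 32307)*(62687/2) = ((-79 - 188/5) + 32307)*(62687/2) = (-583/5 + 32307)*(62687/2) = (160952/5)*(62687/2) = 5044799012/5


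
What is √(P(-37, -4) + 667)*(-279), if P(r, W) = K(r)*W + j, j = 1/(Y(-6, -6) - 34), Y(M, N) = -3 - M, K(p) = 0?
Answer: -18*√160239 ≈ -7205.4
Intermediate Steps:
j = -1/31 (j = 1/((-3 - 1*(-6)) - 34) = 1/((-3 + 6) - 34) = 1/(3 - 34) = 1/(-31) = -1/31 ≈ -0.032258)
P(r, W) = -1/31 (P(r, W) = 0*W - 1/31 = 0 - 1/31 = -1/31)
√(P(-37, -4) + 667)*(-279) = √(-1/31 + 667)*(-279) = √(20676/31)*(-279) = (2*√160239/31)*(-279) = -18*√160239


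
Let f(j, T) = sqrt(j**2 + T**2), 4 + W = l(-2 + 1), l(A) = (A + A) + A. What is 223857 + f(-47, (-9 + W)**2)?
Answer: 223857 + sqrt(67745) ≈ 2.2412e+5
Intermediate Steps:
l(A) = 3*A (l(A) = 2*A + A = 3*A)
W = -7 (W = -4 + 3*(-2 + 1) = -4 + 3*(-1) = -4 - 3 = -7)
f(j, T) = sqrt(T**2 + j**2)
223857 + f(-47, (-9 + W)**2) = 223857 + sqrt(((-9 - 7)**2)**2 + (-47)**2) = 223857 + sqrt(((-16)**2)**2 + 2209) = 223857 + sqrt(256**2 + 2209) = 223857 + sqrt(65536 + 2209) = 223857 + sqrt(67745)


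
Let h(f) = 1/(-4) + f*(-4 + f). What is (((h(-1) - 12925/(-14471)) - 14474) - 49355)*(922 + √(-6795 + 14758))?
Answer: -1703095897207/28942 - 3694351187*√7963/57884 ≈ -6.4540e+7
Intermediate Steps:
h(f) = -¼ + f*(-4 + f)
(((h(-1) - 12925/(-14471)) - 14474) - 49355)*(922 + √(-6795 + 14758)) = ((((-¼ + (-1)² - 4*(-1)) - 12925/(-14471)) - 14474) - 49355)*(922 + √(-6795 + 14758)) = ((((-¼ + 1 + 4) - 12925*(-1/14471)) - 14474) - 49355)*(922 + √7963) = (((19/4 + 12925/14471) - 14474) - 49355)*(922 + √7963) = ((326649/57884 - 14474) - 49355)*(922 + √7963) = (-837486367/57884 - 49355)*(922 + √7963) = -3694351187*(922 + √7963)/57884 = -1703095897207/28942 - 3694351187*√7963/57884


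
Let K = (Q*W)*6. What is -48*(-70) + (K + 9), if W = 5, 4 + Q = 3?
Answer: 3339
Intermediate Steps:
Q = -1 (Q = -4 + 3 = -1)
K = -30 (K = -1*5*6 = -5*6 = -30)
-48*(-70) + (K + 9) = -48*(-70) + (-30 + 9) = 3360 - 21 = 3339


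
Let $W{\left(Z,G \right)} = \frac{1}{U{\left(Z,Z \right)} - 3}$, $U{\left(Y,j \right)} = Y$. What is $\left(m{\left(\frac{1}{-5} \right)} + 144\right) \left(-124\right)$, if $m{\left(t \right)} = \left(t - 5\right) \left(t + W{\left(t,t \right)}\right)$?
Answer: $- \frac{909323}{50} \approx -18186.0$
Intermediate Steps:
$W{\left(Z,G \right)} = \frac{1}{-3 + Z}$ ($W{\left(Z,G \right)} = \frac{1}{Z - 3} = \frac{1}{-3 + Z}$)
$m{\left(t \right)} = \left(-5 + t\right) \left(t + \frac{1}{-3 + t}\right)$ ($m{\left(t \right)} = \left(t - 5\right) \left(t + \frac{1}{-3 + t}\right) = \left(-5 + t\right) \left(t + \frac{1}{-3 + t}\right)$)
$\left(m{\left(\frac{1}{-5} \right)} + 144\right) \left(-124\right) = \left(\frac{-5 + \frac{1}{-5} + \frac{\left(-5 + \frac{1}{-5}\right) \left(-3 + \frac{1}{-5}\right)}{-5}}{-3 + \frac{1}{-5}} + 144\right) \left(-124\right) = \left(\frac{-5 - \frac{1}{5} - \frac{\left(-5 - \frac{1}{5}\right) \left(-3 - \frac{1}{5}\right)}{5}}{-3 - \frac{1}{5}} + 144\right) \left(-124\right) = \left(\frac{-5 - \frac{1}{5} - \left(- \frac{26}{25}\right) \left(- \frac{16}{5}\right)}{- \frac{16}{5}} + 144\right) \left(-124\right) = \left(- \frac{5 \left(-5 - \frac{1}{5} - \frac{416}{125}\right)}{16} + 144\right) \left(-124\right) = \left(\left(- \frac{5}{16}\right) \left(- \frac{1066}{125}\right) + 144\right) \left(-124\right) = \left(\frac{533}{200} + 144\right) \left(-124\right) = \frac{29333}{200} \left(-124\right) = - \frac{909323}{50}$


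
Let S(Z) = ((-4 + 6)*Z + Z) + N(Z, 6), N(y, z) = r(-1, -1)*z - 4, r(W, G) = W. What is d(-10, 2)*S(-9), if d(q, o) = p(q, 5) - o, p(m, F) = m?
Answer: 444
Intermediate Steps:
N(y, z) = -4 - z (N(y, z) = -z - 4 = -4 - z)
d(q, o) = q - o
S(Z) = -10 + 3*Z (S(Z) = ((-4 + 6)*Z + Z) + (-4 - 1*6) = (2*Z + Z) + (-4 - 6) = 3*Z - 10 = -10 + 3*Z)
d(-10, 2)*S(-9) = (-10 - 1*2)*(-10 + 3*(-9)) = (-10 - 2)*(-10 - 27) = -12*(-37) = 444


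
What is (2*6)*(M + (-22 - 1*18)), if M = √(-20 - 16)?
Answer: -480 + 72*I ≈ -480.0 + 72.0*I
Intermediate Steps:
M = 6*I (M = √(-36) = 6*I ≈ 6.0*I)
(2*6)*(M + (-22 - 1*18)) = (2*6)*(6*I + (-22 - 1*18)) = 12*(6*I + (-22 - 18)) = 12*(6*I - 40) = 12*(-40 + 6*I) = -480 + 72*I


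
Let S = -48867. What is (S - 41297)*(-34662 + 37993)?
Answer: -300336284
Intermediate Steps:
(S - 41297)*(-34662 + 37993) = (-48867 - 41297)*(-34662 + 37993) = -90164*3331 = -300336284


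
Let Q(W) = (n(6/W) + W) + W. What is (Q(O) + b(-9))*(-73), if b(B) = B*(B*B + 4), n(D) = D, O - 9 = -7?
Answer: 55334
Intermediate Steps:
O = 2 (O = 9 - 7 = 2)
b(B) = B*(4 + B²) (b(B) = B*(B² + 4) = B*(4 + B²))
Q(W) = 2*W + 6/W (Q(W) = (6/W + W) + W = (W + 6/W) + W = 2*W + 6/W)
(Q(O) + b(-9))*(-73) = ((2*2 + 6/2) - 9*(4 + (-9)²))*(-73) = ((4 + 6*(½)) - 9*(4 + 81))*(-73) = ((4 + 3) - 9*85)*(-73) = (7 - 765)*(-73) = -758*(-73) = 55334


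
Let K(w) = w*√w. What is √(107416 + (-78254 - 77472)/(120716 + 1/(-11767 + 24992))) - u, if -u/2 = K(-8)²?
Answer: -1024 + √273769331141178305497266/1596469101 ≈ -696.26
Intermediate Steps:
K(w) = w^(3/2)
u = 1024 (u = -2*((-8)^(3/2))² = -2*(-16*I*√2)² = -2*(-512) = 1024)
√(107416 + (-78254 - 77472)/(120716 + 1/(-11767 + 24992))) - u = √(107416 + (-78254 - 77472)/(120716 + 1/(-11767 + 24992))) - 1*1024 = √(107416 - 155726/(120716 + 1/13225)) - 1024 = √(107416 - 155726/1596469101/13225) - 1024 = √(107416 - 155726*13225/1596469101) - 1024 = √(107416 - 2059476350/1596469101) - 1024 = √(171484265476666/1596469101) - 1024 = √273769331141178305497266/1596469101 - 1024 = -1024 + √273769331141178305497266/1596469101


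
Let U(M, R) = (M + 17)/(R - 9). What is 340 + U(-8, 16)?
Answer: 2389/7 ≈ 341.29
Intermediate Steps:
U(M, R) = (17 + M)/(-9 + R)
340 + U(-8, 16) = 340 + (17 - 8)/(-9 + 16) = 340 + 9/7 = 2389/7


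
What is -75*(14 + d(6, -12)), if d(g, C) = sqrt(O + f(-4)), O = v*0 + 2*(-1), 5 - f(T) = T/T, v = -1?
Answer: -1050 - 75*sqrt(2) ≈ -1156.1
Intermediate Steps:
f(T) = 4 (f(T) = 5 - T/T = 5 - 1*1 = 5 - 1 = 4)
O = -2 (O = -1*0 + 2*(-1) = 0 - 2 = -2)
d(g, C) = sqrt(2) (d(g, C) = sqrt(-2 + 4) = sqrt(2))
-75*(14 + d(6, -12)) = -75*(14 + sqrt(2)) = -1050 - 75*sqrt(2)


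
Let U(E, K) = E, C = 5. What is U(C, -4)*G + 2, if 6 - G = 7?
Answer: -3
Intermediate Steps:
G = -1 (G = 6 - 1*7 = 6 - 7 = -1)
U(C, -4)*G + 2 = 5*(-1) + 2 = -5 + 2 = -3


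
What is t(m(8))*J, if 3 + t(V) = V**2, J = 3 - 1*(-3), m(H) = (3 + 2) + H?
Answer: 996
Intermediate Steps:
m(H) = 5 + H
J = 6 (J = 3 + 3 = 6)
t(V) = -3 + V**2
t(m(8))*J = (-3 + (5 + 8)**2)*6 = (-3 + 13**2)*6 = (-3 + 169)*6 = 166*6 = 996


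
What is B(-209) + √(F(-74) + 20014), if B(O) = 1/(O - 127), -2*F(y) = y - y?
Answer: -1/336 + √20014 ≈ 141.47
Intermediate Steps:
F(y) = 0 (F(y) = -(y - y)/2 = -½*0 = 0)
B(O) = 1/(-127 + O)
B(-209) + √(F(-74) + 20014) = 1/(-127 - 209) + √(0 + 20014) = 1/(-336) + √20014 = -1/336 + √20014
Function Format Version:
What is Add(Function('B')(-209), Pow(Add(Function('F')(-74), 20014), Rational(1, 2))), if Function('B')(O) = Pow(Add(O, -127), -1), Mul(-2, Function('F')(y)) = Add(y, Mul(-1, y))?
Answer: Add(Rational(-1, 336), Pow(20014, Rational(1, 2))) ≈ 141.47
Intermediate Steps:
Function('F')(y) = 0 (Function('F')(y) = Mul(Rational(-1, 2), Add(y, Mul(-1, y))) = Mul(Rational(-1, 2), 0) = 0)
Function('B')(O) = Pow(Add(-127, O), -1)
Add(Function('B')(-209), Pow(Add(Function('F')(-74), 20014), Rational(1, 2))) = Add(Pow(Add(-127, -209), -1), Pow(Add(0, 20014), Rational(1, 2))) = Add(Pow(-336, -1), Pow(20014, Rational(1, 2))) = Add(Rational(-1, 336), Pow(20014, Rational(1, 2)))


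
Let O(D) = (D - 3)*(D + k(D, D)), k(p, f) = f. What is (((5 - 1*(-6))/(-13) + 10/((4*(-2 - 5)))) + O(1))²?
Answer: 896809/33124 ≈ 27.074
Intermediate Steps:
O(D) = 2*D*(-3 + D) (O(D) = (D - 3)*(D + D) = (-3 + D)*(2*D) = 2*D*(-3 + D))
(((5 - 1*(-6))/(-13) + 10/((4*(-2 - 5)))) + O(1))² = (((5 - 1*(-6))/(-13) + 10/((4*(-2 - 5)))) + 2*1*(-3 + 1))² = (((5 + 6)*(-1/13) + 10/((4*(-7)))) + 2*1*(-2))² = ((11*(-1/13) + 10/(-28)) - 4)² = ((-11/13 + 10*(-1/28)) - 4)² = ((-11/13 - 5/14) - 4)² = (-219/182 - 4)² = (-947/182)² = 896809/33124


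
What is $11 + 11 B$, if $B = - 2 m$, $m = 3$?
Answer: $-55$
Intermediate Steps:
$B = -6$ ($B = \left(-2\right) 3 = -6$)
$11 + 11 B = 11 + 11 \left(-6\right) = 11 - 66 = -55$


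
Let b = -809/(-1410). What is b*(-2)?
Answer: -809/705 ≈ -1.1475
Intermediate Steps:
b = 809/1410 (b = -809*(-1/1410) = 809/1410 ≈ 0.57376)
b*(-2) = (809/1410)*(-2) = -809/705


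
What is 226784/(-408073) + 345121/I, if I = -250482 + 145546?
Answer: -164632367657/42821548328 ≈ -3.8446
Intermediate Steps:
I = -104936
226784/(-408073) + 345121/I = 226784/(-408073) + 345121/(-104936) = 226784*(-1/408073) + 345121*(-1/104936) = -226784/408073 - 345121/104936 = -164632367657/42821548328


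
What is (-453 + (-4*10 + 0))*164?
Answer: -80852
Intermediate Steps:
(-453 + (-4*10 + 0))*164 = (-453 + (-40 + 0))*164 = (-453 - 40)*164 = -493*164 = -80852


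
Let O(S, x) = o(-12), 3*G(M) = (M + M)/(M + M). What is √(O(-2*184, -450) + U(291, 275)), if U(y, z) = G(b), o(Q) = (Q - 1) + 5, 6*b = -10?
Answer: I*√69/3 ≈ 2.7689*I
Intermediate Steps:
b = -5/3 (b = (⅙)*(-10) = -5/3 ≈ -1.6667)
o(Q) = 4 + Q (o(Q) = (-1 + Q) + 5 = 4 + Q)
G(M) = ⅓ (G(M) = ((M + M)/(M + M))/3 = ((2*M)/((2*M)))/3 = ((2*M)*(1/(2*M)))/3 = (⅓)*1 = ⅓)
U(y, z) = ⅓
O(S, x) = -8 (O(S, x) = 4 - 12 = -8)
√(O(-2*184, -450) + U(291, 275)) = √(-8 + ⅓) = √(-23/3) = I*√69/3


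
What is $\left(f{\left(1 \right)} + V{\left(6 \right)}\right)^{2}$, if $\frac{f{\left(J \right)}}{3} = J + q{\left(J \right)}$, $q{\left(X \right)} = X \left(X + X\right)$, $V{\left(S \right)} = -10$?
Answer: $1$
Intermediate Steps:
$q{\left(X \right)} = 2 X^{2}$ ($q{\left(X \right)} = X 2 X = 2 X^{2}$)
$f{\left(J \right)} = 3 J + 6 J^{2}$ ($f{\left(J \right)} = 3 \left(J + 2 J^{2}\right) = 3 J + 6 J^{2}$)
$\left(f{\left(1 \right)} + V{\left(6 \right)}\right)^{2} = \left(3 \cdot 1 \left(1 + 2 \cdot 1\right) - 10\right)^{2} = \left(3 \cdot 1 \left(1 + 2\right) - 10\right)^{2} = \left(3 \cdot 1 \cdot 3 - 10\right)^{2} = \left(9 - 10\right)^{2} = \left(-1\right)^{2} = 1$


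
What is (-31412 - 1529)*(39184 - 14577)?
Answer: -810579187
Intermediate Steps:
(-31412 - 1529)*(39184 - 14577) = -32941*24607 = -810579187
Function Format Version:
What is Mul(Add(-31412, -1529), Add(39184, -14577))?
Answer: -810579187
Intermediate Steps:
Mul(Add(-31412, -1529), Add(39184, -14577)) = Mul(-32941, 24607) = -810579187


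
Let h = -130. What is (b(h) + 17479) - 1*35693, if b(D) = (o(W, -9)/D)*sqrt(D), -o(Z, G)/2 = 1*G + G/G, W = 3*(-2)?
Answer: -18214 - 8*I*sqrt(130)/65 ≈ -18214.0 - 1.4033*I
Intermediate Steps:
W = -6
o(Z, G) = -2 - 2*G (o(Z, G) = -2*(1*G + G/G) = -2*(G + 1) = -2*(1 + G) = -2 - 2*G)
b(D) = 16/sqrt(D) (b(D) = ((-2 - 2*(-9))/D)*sqrt(D) = ((-2 + 18)/D)*sqrt(D) = (16/D)*sqrt(D) = 16/sqrt(D))
(b(h) + 17479) - 1*35693 = (16/sqrt(-130) + 17479) - 1*35693 = (16*(-I*sqrt(130)/130) + 17479) - 35693 = (-8*I*sqrt(130)/65 + 17479) - 35693 = (17479 - 8*I*sqrt(130)/65) - 35693 = -18214 - 8*I*sqrt(130)/65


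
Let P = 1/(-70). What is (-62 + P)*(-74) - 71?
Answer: 158132/35 ≈ 4518.1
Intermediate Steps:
P = -1/70 ≈ -0.014286
(-62 + P)*(-74) - 71 = (-62 - 1/70)*(-74) - 71 = -4341/70*(-74) - 71 = 160617/35 - 71 = 158132/35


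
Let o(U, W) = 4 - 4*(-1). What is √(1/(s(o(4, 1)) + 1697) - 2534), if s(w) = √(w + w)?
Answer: I*√90516993/189 ≈ 50.339*I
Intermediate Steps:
o(U, W) = 8 (o(U, W) = 4 + 4 = 8)
s(w) = √2*√w (s(w) = √(2*w) = √2*√w)
√(1/(s(o(4, 1)) + 1697) - 2534) = √(1/(√2*√8 + 1697) - 2534) = √(1/(√2*(2*√2) + 1697) - 2534) = √(1/(4 + 1697) - 2534) = √(1/1701 - 2534) = √(-4310333/1701) = I*√90516993/189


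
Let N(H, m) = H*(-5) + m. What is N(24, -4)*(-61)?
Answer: 7564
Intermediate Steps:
N(H, m) = m - 5*H (N(H, m) = -5*H + m = m - 5*H)
N(24, -4)*(-61) = (-4 - 5*24)*(-61) = (-4 - 120)*(-61) = -124*(-61) = 7564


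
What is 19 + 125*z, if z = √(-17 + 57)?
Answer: 19 + 250*√10 ≈ 809.57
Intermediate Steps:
z = 2*√10 (z = √40 = 2*√10 ≈ 6.3246)
19 + 125*z = 19 + 125*(2*√10) = 19 + 250*√10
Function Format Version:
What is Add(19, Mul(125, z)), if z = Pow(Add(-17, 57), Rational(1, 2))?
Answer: Add(19, Mul(250, Pow(10, Rational(1, 2)))) ≈ 809.57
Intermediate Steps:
z = Mul(2, Pow(10, Rational(1, 2))) (z = Pow(40, Rational(1, 2)) = Mul(2, Pow(10, Rational(1, 2))) ≈ 6.3246)
Add(19, Mul(125, z)) = Add(19, Mul(125, Mul(2, Pow(10, Rational(1, 2))))) = Add(19, Mul(250, Pow(10, Rational(1, 2))))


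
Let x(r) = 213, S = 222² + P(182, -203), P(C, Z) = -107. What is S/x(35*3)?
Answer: 49177/213 ≈ 230.88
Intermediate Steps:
S = 49177 (S = 222² - 107 = 49284 - 107 = 49177)
S/x(35*3) = 49177/213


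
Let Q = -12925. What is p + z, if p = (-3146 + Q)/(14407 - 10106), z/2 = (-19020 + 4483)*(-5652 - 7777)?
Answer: 152659984225/391 ≈ 3.9043e+8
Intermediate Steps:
z = 390434746 (z = 2*((-19020 + 4483)*(-5652 - 7777)) = 2*(-14537*(-13429)) = 2*195217373 = 390434746)
p = -1461/391 (p = (-3146 - 12925)/(14407 - 10106) = -16071/4301 = -16071*1/4301 = -1461/391 ≈ -3.7366)
p + z = -1461/391 + 390434746 = 152659984225/391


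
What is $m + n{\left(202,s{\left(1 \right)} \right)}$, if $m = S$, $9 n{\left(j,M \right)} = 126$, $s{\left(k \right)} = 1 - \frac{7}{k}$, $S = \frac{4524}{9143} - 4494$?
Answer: $- \frac{40956116}{9143} \approx -4479.5$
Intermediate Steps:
$S = - \frac{41084118}{9143}$ ($S = 4524 \cdot \frac{1}{9143} - 4494 = \frac{4524}{9143} - 4494 = - \frac{41084118}{9143} \approx -4493.5$)
$n{\left(j,M \right)} = 14$ ($n{\left(j,M \right)} = \frac{1}{9} \cdot 126 = 14$)
$m = - \frac{41084118}{9143} \approx -4493.5$
$m + n{\left(202,s{\left(1 \right)} \right)} = - \frac{41084118}{9143} + 14 = - \frac{40956116}{9143}$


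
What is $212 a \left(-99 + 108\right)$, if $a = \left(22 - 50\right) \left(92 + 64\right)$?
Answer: $-8334144$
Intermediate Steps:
$a = -4368$ ($a = \left(-28\right) 156 = -4368$)
$212 a \left(-99 + 108\right) = 212 \left(-4368\right) \left(-99 + 108\right) = \left(-926016\right) 9 = -8334144$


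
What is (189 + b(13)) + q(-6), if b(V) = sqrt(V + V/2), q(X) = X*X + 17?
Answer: 242 + sqrt(78)/2 ≈ 246.42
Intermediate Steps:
q(X) = 17 + X**2 (q(X) = X**2 + 17 = 17 + X**2)
b(V) = sqrt(6)*sqrt(V)/2 (b(V) = sqrt(V + V*(1/2)) = sqrt(V + V/2) = sqrt(3*V/2) = sqrt(6)*sqrt(V)/2)
(189 + b(13)) + q(-6) = (189 + sqrt(6)*sqrt(13)/2) + (17 + (-6)**2) = (189 + sqrt(78)/2) + (17 + 36) = (189 + sqrt(78)/2) + 53 = 242 + sqrt(78)/2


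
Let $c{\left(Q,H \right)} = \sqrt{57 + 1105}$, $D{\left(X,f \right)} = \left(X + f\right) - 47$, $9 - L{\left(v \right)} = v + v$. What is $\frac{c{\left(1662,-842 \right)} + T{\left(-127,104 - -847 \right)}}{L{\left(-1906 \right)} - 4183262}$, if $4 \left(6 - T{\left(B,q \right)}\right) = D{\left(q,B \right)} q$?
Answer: $\frac{246301}{5572588} - \frac{\sqrt{1162}}{4179441} \approx 0.044191$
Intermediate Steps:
$L{\left(v \right)} = 9 - 2 v$ ($L{\left(v \right)} = 9 - \left(v + v\right) = 9 - 2 v$)
$D{\left(X,f \right)} = -47 + X + f$
$c{\left(Q,H \right)} = \sqrt{1162}$
$T{\left(B,q \right)} = 6 - \frac{q \left(-47 + B + q\right)}{4}$ ($T{\left(B,q \right)} = 6 - \frac{\left(-47 + q + B\right) q}{4} = 6 - \frac{\left(-47 + B + q\right) q}{4} = 6 - \frac{q \left(-47 + B + q\right)}{4}$)
$\frac{c{\left(1662,-842 \right)} + T{\left(-127,104 - -847 \right)}}{L{\left(-1906 \right)} - 4183262} = \frac{\sqrt{1162} + \left(6 - \frac{\left(104 - -847\right) \left(-47 - 127 + \left(104 - -847\right)\right)}{4}\right)}{\left(9 - -3812\right) - 4183262} = \frac{\sqrt{1162} + \left(6 - \frac{\left(104 + 847\right) \left(-47 - 127 + \left(104 + 847\right)\right)}{4}\right)}{\left(9 + 3812\right) - 4183262} = \frac{\sqrt{1162} + \left(6 - \frac{951 \left(-47 - 127 + 951\right)}{4}\right)}{3821 - 4183262} = \frac{\sqrt{1162} + \left(6 - \frac{951}{4} \cdot 777\right)}{-4179441} = \left(\sqrt{1162} + \left(6 - \frac{738927}{4}\right)\right) \left(- \frac{1}{4179441}\right) = \left(\sqrt{1162} - \frac{738903}{4}\right) \left(- \frac{1}{4179441}\right) = \left(- \frac{738903}{4} + \sqrt{1162}\right) \left(- \frac{1}{4179441}\right) = \frac{246301}{5572588} - \frac{\sqrt{1162}}{4179441}$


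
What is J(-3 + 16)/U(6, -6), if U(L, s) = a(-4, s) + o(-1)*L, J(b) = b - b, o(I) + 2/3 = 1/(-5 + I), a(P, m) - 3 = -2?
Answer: 0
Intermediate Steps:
a(P, m) = 1 (a(P, m) = 3 - 2 = 1)
o(I) = -2/3 + 1/(-5 + I)
J(b) = 0
U(L, s) = 1 - 5*L/6 (U(L, s) = 1 + ((13 - 2*(-1))/(3*(-5 - 1)))*L = 1 + ((1/3)*(13 + 2)/(-6))*L = 1 + ((1/3)*(-1/6)*15)*L = 1 - 5*L/6)
J(-3 + 16)/U(6, -6) = 0/(1 - 5/6*6) = 0/(1 - 5) = 0/(-4) = 0*(-1/4) = 0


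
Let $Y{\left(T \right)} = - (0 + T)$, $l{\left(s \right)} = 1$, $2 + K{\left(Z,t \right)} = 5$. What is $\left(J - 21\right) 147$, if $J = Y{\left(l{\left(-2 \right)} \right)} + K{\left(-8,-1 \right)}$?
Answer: $-2793$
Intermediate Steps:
$K{\left(Z,t \right)} = 3$ ($K{\left(Z,t \right)} = -2 + 5 = 3$)
$Y{\left(T \right)} = - T$
$J = 2$ ($J = \left(-1\right) 1 + 3 = -1 + 3 = 2$)
$\left(J - 21\right) 147 = \left(2 - 21\right) 147 = \left(-19\right) 147 = -2793$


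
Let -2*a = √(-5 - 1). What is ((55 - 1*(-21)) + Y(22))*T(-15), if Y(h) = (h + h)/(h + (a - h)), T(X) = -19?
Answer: -1444 - 836*I*√6/3 ≈ -1444.0 - 682.59*I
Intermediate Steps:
a = -I*√6/2 (a = -√(-5 - 1)/2 = -I*√6/2 ≈ -1.2247*I)
Y(h) = 2*I*h*√6/3 (Y(h) = (h + h)/(h + (-I*√6/2 - h)) = (2*h)/(h + (-h - I*√6/2)) = (2*h)/((-I*√6/2)) = (2*h)*(I*√6/3) = 2*I*h*√6/3)
((55 - 1*(-21)) + Y(22))*T(-15) = ((55 - 1*(-21)) + (⅔)*I*22*√6)*(-19) = ((55 + 21) + 44*I*√6/3)*(-19) = (76 + 44*I*√6/3)*(-19) = -1444 - 836*I*√6/3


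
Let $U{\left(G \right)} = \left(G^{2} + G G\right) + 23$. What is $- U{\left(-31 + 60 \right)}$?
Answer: $-1705$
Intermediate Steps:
$U{\left(G \right)} = 23 + 2 G^{2}$ ($U{\left(G \right)} = \left(G^{2} + G^{2}\right) + 23 = 2 G^{2} + 23 = 23 + 2 G^{2}$)
$- U{\left(-31 + 60 \right)} = - (23 + 2 \left(-31 + 60\right)^{2}) = - (23 + 2 \cdot 29^{2}) = - (23 + 2 \cdot 841) = - (23 + 1682) = \left(-1\right) 1705 = -1705$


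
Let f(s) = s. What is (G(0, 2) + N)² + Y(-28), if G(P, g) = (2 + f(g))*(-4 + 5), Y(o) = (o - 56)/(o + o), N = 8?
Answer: 291/2 ≈ 145.50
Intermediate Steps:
Y(o) = (-56 + o)/(2*o) (Y(o) = (-56 + o)/((2*o)) = (-56 + o)*(1/(2*o)) = (-56 + o)/(2*o))
G(P, g) = 2 + g (G(P, g) = (2 + g)*(-4 + 5) = (2 + g)*1 = 2 + g)
(G(0, 2) + N)² + Y(-28) = ((2 + 2) + 8)² + (½)*(-56 - 28)/(-28) = (4 + 8)² + (½)*(-1/28)*(-84) = 12² + 3/2 = 144 + 3/2 = 291/2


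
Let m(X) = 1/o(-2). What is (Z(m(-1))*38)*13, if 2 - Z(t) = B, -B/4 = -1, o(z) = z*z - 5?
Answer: -988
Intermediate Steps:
o(z) = -5 + z² (o(z) = z² - 5 = -5 + z²)
B = 4 (B = -4*(-1) = 4)
m(X) = -1 (m(X) = 1/(-5 + (-2)²) = 1/(-5 + 4) = 1/(-1) = -1)
Z(t) = -2 (Z(t) = 2 - 1*4 = 2 - 4 = -2)
(Z(m(-1))*38)*13 = -2*38*13 = -76*13 = -988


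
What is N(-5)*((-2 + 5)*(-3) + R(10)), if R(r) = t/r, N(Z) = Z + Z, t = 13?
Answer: 77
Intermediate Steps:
N(Z) = 2*Z
R(r) = 13/r
N(-5)*((-2 + 5)*(-3) + R(10)) = (2*(-5))*((-2 + 5)*(-3) + 13/10) = -10*(3*(-3) + 13*(1/10)) = -10*(-9 + 13/10) = -10*(-77/10) = 77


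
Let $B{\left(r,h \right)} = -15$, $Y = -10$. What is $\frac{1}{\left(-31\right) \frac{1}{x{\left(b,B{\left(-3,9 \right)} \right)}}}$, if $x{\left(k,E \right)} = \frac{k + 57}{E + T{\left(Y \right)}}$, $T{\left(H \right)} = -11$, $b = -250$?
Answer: $- \frac{193}{806} \approx -0.23945$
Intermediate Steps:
$x{\left(k,E \right)} = \frac{57 + k}{-11 + E}$ ($x{\left(k,E \right)} = \frac{k + 57}{E - 11} = \frac{57 + k}{-11 + E}$)
$\frac{1}{\left(-31\right) \frac{1}{x{\left(b,B{\left(-3,9 \right)} \right)}}} = \frac{1}{\left(-31\right) \frac{1}{\frac{1}{-11 - 15} \left(57 - 250\right)}} = \frac{1}{\left(-31\right) \frac{1}{\frac{1}{-26} \left(-193\right)}} = \frac{1}{\left(-31\right) \frac{1}{\left(- \frac{1}{26}\right) \left(-193\right)}} = \frac{1}{\left(-31\right) \frac{1}{\frac{193}{26}}} = \frac{1}{\left(-31\right) \frac{26}{193}} = \frac{1}{- \frac{806}{193}} = - \frac{193}{806}$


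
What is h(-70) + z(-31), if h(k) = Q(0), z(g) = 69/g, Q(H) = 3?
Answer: 24/31 ≈ 0.77419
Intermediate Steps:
h(k) = 3
h(-70) + z(-31) = 3 + 69/(-31) = 3 + 69*(-1/31) = 3 - 69/31 = 24/31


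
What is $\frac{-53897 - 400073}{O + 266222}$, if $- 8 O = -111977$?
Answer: $- \frac{3631760}{2241753} \approx -1.6201$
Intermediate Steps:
$O = \frac{111977}{8}$ ($O = \left(- \frac{1}{8}\right) \left(-111977\right) = \frac{111977}{8} \approx 13997.0$)
$\frac{-53897 - 400073}{O + 266222} = \frac{-53897 - 400073}{\frac{111977}{8} + 266222} = - \frac{453970}{\frac{2241753}{8}} = \left(-453970\right) \frac{8}{2241753} = - \frac{3631760}{2241753}$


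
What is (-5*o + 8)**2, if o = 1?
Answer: 9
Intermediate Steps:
(-5*o + 8)**2 = (-5*1 + 8)**2 = (-5 + 8)**2 = 3**2 = 9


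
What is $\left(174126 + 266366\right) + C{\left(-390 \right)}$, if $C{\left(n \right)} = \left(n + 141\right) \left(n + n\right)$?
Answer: $634712$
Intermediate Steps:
$C{\left(n \right)} = 2 n \left(141 + n\right)$ ($C{\left(n \right)} = \left(141 + n\right) 2 n = 2 n \left(141 + n\right)$)
$\left(174126 + 266366\right) + C{\left(-390 \right)} = \left(174126 + 266366\right) + 2 \left(-390\right) \left(141 - 390\right) = 440492 + 2 \left(-390\right) \left(-249\right) = 440492 + 194220 = 634712$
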